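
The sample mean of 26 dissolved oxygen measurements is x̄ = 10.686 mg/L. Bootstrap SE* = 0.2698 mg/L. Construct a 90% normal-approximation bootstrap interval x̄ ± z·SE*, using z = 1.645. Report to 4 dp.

Margin = 1.645 × 0.2698 = 0.44382
Interval: 10.686 ± 0.44382

(10.2422, 11.1298)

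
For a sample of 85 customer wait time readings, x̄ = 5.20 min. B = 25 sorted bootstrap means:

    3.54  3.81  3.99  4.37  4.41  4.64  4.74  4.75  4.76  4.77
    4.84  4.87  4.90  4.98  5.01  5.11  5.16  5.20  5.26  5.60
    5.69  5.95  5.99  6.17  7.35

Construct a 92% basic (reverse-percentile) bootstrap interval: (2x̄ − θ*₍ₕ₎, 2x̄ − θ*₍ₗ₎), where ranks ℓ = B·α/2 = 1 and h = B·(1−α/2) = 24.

(4.23, 6.86)

Percentile endpoints at ranks 1 and 24: θ*₍1₎ = 3.54, θ*₍24₎ = 6.17.
Basic interval reflects these around x̄:
  lower = 2 × 5.20 − 6.17 = 4.23
  upper = 2 × 5.20 − 3.54 = 6.86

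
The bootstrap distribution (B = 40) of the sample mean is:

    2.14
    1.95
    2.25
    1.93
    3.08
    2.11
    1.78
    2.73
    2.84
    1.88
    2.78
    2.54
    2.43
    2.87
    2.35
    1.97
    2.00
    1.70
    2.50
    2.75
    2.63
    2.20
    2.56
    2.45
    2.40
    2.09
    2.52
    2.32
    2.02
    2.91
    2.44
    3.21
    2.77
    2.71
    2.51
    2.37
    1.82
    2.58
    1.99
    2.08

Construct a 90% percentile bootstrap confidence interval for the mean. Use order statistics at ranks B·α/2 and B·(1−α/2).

Sorted replicates: 1.70, 1.78, 1.82, 1.88, 1.93, 1.95, 1.97, 1.99, 2.00, 2.02, 2.08, 2.09, 2.11, 2.14, 2.20, 2.25, 2.32, 2.35, 2.37, 2.40, 2.43, 2.44, 2.45, 2.50, 2.51, 2.52, 2.54, 2.56, 2.58, 2.63, 2.71, 2.73, 2.75, 2.77, 2.78, 2.84, 2.87, 2.91, 3.08, 3.21
α = 0.10; lower rank = 40 × 0.050 = 2; upper rank = 40 × 0.950 = 38.
The 2nd smallest replicate is 1.78; the 38th is 2.91.

(1.78, 2.91)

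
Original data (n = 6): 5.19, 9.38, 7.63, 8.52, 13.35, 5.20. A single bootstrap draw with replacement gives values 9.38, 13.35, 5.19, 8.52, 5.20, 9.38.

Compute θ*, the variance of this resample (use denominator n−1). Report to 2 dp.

Mean = 8.5033; sum of squared deviations = 46.9177
s² = 46.9177 / 5 = 9.3835

θ* = 9.38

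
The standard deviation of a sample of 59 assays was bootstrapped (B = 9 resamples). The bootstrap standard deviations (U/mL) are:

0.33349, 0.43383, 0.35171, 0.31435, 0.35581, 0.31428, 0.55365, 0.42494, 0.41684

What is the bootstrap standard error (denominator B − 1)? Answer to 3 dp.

Bootstrap SE is the standard deviation of the 9 replicate standard deviations.
Mean of replicates: (0.33349 + 0.43383 + 0.35171 + 0.31435 + 0.35581 + 0.31428 + 0.55365 + 0.42494 + 0.41684) / 9 = 3.498900 / 9 = 0.388767
Sum of squared deviations: (−0.055277)² + (+0.045063)² + (−0.037057)² + (−0.074417)² + (−0.032957)² + (−0.074487)² + (+0.164883)² + (+0.036173)² + (+0.028073)² = 0.047915
Variance = 0.047915 / 8 = 0.005989
SE* = √0.005989

SE* = 0.077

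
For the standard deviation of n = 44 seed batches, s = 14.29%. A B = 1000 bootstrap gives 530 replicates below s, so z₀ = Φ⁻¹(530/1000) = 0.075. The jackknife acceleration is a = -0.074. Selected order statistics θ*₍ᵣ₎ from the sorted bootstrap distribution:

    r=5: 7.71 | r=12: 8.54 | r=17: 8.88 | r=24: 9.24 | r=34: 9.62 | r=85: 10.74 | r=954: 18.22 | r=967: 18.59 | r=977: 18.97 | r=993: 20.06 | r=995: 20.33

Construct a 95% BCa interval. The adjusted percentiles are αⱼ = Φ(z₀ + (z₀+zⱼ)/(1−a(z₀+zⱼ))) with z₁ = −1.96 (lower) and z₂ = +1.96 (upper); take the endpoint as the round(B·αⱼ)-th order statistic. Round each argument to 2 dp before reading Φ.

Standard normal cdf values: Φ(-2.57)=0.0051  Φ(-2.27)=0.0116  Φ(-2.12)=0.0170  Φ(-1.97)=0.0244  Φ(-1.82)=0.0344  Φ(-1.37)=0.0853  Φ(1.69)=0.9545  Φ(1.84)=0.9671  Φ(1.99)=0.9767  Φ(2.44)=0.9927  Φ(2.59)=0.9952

Lower: z₀ + z₁ = 0.075 + (-1.960) = -1.885; 1 − a(z₀+z₁) = 1 − (-0.074)(-1.885) = 0.8605; argument = 0.075 + (-1.885)/0.8605 = -2.1156 → -2.12.
α₁ = Φ(-2.12) = 0.0170; rank = round(1000 × 0.0170) = 17; θ*₍17₎ = 8.88.
Upper: z₀ + z₂ = 2.035; 1 − a(z₀+z₂) = 1.1506; argument = 1.8437 → 1.84; α₂ = 0.9671; rank = 967; θ*₍967₎ = 18.59.

(8.88, 18.59)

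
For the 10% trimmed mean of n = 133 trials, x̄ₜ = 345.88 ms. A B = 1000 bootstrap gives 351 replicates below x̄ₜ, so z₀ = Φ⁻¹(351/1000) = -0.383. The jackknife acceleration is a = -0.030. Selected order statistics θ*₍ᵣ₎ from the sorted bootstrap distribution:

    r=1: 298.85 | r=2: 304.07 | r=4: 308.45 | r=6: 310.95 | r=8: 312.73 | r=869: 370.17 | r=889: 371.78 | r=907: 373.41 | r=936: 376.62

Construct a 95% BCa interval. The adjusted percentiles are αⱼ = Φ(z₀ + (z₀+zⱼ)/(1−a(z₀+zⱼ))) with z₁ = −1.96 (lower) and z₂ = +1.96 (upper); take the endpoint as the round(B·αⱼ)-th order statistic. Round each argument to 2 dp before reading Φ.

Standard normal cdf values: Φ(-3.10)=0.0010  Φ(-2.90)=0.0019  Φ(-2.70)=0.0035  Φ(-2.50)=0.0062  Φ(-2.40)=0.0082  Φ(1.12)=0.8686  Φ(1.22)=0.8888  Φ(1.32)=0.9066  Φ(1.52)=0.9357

(304.07, 370.17)

Lower: z₀ + z₁ = -0.383 + (-1.960) = -2.343; 1 − a(z₀+z₁) = 1 − (-0.030)(-2.343) = 0.9297; argument = -0.383 + (-2.343)/0.9297 = -2.9031 → -2.90.
α₁ = Φ(-2.90) = 0.0019; rank = round(1000 × 0.0019) = 2; θ*₍2₎ = 304.07.
Upper: z₀ + z₂ = 1.577; 1 − a(z₀+z₂) = 1.0473; argument = 1.1228 → 1.12; α₂ = 0.8686; rank = 869; θ*₍869₎ = 370.17.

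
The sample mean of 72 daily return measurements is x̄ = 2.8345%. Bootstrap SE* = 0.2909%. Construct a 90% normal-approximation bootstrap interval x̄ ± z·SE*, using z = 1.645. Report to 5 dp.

(2.35597, 3.31303)

Margin = 1.645 × 0.2909 = 0.478530
Interval: 2.8345 ± 0.478530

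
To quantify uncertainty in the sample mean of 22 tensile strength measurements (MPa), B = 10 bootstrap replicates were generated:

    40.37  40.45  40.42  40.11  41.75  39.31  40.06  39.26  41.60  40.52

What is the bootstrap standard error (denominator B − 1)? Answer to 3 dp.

Bootstrap SE is the standard deviation of the 10 replicate means.
Mean of replicates: (40.37 + 40.45 + 40.42 + 40.11 + 41.75 + 39.31 + 40.06 + 39.26 + 41.60 + 40.52) / 10 = 403.8500 / 10 = 40.3850
Sum of squared deviations: (−0.0150)² + (+0.0650)² + (+0.0350)² + (−0.2750)² + (+1.3650)² + (−1.0750)² + (−0.3250)² + (−1.1250)² + (+1.2150)² + (+0.1350)² = 5.9659
Variance = 5.9659 / 9 = 0.6629
SE* = √0.6629

SE* = 0.814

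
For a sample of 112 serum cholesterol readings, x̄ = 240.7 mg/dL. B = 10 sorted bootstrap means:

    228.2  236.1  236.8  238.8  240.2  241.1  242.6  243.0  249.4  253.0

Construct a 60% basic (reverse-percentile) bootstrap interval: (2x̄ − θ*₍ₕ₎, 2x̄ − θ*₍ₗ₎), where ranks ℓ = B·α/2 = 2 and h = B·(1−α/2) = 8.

(238.4, 245.3)

Percentile endpoints at ranks 2 and 8: θ*₍2₎ = 236.1, θ*₍8₎ = 243.0.
Basic interval reflects these around x̄:
  lower = 2 × 240.7 − 243.0 = 238.4
  upper = 2 × 240.7 − 236.1 = 245.3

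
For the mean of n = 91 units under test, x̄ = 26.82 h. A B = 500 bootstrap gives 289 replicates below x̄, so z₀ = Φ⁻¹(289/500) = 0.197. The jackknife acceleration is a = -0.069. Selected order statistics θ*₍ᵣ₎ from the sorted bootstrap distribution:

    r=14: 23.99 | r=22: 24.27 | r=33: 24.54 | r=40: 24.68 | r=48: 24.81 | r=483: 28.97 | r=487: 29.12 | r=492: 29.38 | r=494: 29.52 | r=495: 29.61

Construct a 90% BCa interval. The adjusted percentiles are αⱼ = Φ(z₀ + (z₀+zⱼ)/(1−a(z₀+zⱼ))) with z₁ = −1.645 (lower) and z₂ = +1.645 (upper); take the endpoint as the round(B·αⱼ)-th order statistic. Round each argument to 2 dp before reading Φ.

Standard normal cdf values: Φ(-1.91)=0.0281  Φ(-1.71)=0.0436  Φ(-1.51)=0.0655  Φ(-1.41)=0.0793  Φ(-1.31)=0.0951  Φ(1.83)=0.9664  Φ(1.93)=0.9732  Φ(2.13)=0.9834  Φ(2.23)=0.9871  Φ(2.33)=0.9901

Lower: z₀ + z₁ = 0.197 + (-1.645) = -1.448; 1 − a(z₀+z₁) = 1 − (-0.069)(-1.448) = 0.9001; argument = 0.197 + (-1.448)/0.9001 = -1.4117 → -1.41.
α₁ = Φ(-1.41) = 0.0793; rank = round(500 × 0.0793) = 40; θ*₍40₎ = 24.68.
Upper: z₀ + z₂ = 1.842; 1 − a(z₀+z₂) = 1.1271; argument = 1.8313 → 1.83; α₂ = 0.9664; rank = 483; θ*₍483₎ = 28.97.

(24.68, 28.97)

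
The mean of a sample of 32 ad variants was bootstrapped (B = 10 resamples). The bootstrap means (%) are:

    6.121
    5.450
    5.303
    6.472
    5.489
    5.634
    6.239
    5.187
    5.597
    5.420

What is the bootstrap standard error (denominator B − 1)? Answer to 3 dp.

SE* = 0.433

Bootstrap SE is the standard deviation of the 10 replicate means.
Mean of replicates: (6.121 + 5.450 + 5.303 + 6.472 + 5.489 + 5.634 + 6.239 + 5.187 + 5.597 + 5.420) / 10 = 56.9120 / 10 = 5.6912
Sum of squared deviations: (+0.4298)² + (−0.2412)² + (−0.3882)² + (+0.7808)² + (−0.2022)² + (−0.0572)² + (+0.5478)² + (−0.5042)² + (−0.0942)² + (−0.2712)² = 1.6841
Variance = 1.6841 / 9 = 0.1871
SE* = √0.1871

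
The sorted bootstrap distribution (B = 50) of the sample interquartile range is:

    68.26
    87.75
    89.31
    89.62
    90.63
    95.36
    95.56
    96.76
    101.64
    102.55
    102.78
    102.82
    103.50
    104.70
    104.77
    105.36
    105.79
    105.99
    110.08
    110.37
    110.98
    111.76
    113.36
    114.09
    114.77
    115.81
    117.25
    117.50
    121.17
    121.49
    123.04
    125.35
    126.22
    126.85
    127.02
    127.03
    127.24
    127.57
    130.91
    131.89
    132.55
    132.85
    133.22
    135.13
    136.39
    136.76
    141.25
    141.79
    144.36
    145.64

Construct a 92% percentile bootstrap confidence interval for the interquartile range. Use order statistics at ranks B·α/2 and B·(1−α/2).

α = 0.08; lower rank = 50 × 0.040 = 2; upper rank = 50 × 0.960 = 48.
The 2nd smallest replicate is 87.75; the 48th is 141.79.

(87.75, 141.79)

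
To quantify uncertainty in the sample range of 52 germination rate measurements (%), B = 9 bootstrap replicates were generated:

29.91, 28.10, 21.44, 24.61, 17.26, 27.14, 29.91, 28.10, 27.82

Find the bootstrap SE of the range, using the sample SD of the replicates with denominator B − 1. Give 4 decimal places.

SE* = 4.2295

Bootstrap SE is the standard deviation of the 9 replicate ranges.
Mean of replicates: (29.91 + 28.10 + 21.44 + 24.61 + 17.26 + 27.14 + 29.91 + 28.10 + 27.82) / 9 = 234.29000 / 9 = 26.03222
Sum of squared deviations: (+3.87778)² + (+2.06778)² + (−4.59222)² + (−1.42222)² + (−8.77222)² + (+1.10778)² + (+3.87778)² + (+2.06778)² + (+1.78778)² = 143.11216
Variance = 143.11216 / 8 = 17.88902
SE* = √17.88902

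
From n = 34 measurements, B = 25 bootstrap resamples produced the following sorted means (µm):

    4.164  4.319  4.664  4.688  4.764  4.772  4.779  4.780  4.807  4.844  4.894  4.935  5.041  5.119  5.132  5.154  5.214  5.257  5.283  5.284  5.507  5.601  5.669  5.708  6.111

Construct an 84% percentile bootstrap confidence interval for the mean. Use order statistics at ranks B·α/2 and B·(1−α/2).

α = 0.16; lower rank = 25 × 0.080 = 2; upper rank = 25 × 0.920 = 23.
The 2nd smallest replicate is 4.319; the 23rd is 5.669.

(4.319, 5.669)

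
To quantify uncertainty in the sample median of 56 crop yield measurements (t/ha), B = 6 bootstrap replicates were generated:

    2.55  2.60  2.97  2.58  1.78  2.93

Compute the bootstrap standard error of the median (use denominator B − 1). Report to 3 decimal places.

Bootstrap SE is the standard deviation of the 6 replicate medians.
Mean of replicates: (2.55 + 2.60 + 2.97 + 2.58 + 1.78 + 2.93) / 6 = 15.4100 / 6 = 2.5683
Sum of squared deviations: (−0.0183)² + (+0.0317)² + (+0.4017)² + (+0.0117)² + (−0.7883)² + (+0.3617)² = 0.9151
Variance = 0.9151 / 5 = 0.1830
SE* = √0.1830

SE* = 0.428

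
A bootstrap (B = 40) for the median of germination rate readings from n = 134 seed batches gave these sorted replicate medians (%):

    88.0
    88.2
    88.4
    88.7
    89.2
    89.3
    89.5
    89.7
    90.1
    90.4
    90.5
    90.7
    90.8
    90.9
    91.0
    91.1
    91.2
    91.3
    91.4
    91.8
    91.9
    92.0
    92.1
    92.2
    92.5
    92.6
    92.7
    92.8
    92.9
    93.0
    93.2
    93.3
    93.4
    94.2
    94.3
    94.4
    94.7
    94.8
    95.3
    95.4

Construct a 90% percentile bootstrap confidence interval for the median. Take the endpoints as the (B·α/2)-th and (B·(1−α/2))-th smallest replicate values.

α = 0.10; lower rank = 40 × 0.050 = 2; upper rank = 40 × 0.950 = 38.
The 2nd smallest replicate is 88.2; the 38th is 94.8.

(88.2, 94.8)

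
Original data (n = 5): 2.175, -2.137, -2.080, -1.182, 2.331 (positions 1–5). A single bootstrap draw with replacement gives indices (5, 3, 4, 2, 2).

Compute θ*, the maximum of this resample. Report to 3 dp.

θ* = 2.331

Resample values: 2.331, -2.080, -1.182, -2.137, -2.137.
Maximum = 2.331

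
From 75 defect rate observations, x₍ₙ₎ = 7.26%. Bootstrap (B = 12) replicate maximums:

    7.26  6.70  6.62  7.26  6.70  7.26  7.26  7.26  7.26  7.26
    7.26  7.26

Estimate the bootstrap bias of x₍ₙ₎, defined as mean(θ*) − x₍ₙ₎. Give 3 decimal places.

mean(θ*) = (7.26 + 6.70 + 6.62 + 7.26 + 6.70 + 7.26 + 7.26 + 7.26 + 7.26 + 7.26 + 7.26 + 7.26) / 12 = 7.1133
bias = 7.1133 − 7.26

bias = −0.147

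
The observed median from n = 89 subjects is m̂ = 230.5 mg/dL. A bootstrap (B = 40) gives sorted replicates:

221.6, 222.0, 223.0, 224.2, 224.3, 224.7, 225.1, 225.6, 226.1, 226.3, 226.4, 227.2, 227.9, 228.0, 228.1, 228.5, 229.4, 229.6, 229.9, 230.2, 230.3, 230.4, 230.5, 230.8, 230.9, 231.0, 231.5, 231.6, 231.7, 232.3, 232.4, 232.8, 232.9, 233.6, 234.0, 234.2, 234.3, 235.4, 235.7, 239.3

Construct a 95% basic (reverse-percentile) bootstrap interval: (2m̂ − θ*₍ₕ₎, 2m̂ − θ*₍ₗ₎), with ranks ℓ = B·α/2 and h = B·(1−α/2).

(225.3, 239.4)

Percentile endpoints at ranks 1 and 39: θ*₍1₎ = 221.6, θ*₍39₎ = 235.7.
Basic interval reflects these around m̂:
  lower = 2 × 230.5 − 235.7 = 225.3
  upper = 2 × 230.5 − 221.6 = 239.4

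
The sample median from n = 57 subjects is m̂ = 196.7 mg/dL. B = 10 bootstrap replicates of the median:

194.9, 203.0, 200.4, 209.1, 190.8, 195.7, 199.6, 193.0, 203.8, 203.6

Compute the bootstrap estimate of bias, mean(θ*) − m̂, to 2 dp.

mean(θ*) = (194.9 + 203.0 + 200.4 + 209.1 + 190.8 + 195.7 + 199.6 + 193.0 + 203.8 + 203.6) / 10 = 199.390
bias = 199.390 − 196.7

bias = +2.69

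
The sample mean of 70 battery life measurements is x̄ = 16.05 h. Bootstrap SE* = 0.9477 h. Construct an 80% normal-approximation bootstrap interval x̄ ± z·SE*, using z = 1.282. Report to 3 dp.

Margin = 1.282 × 0.9477 = 1.2150
Interval: 16.05 ± 1.2150

(14.835, 17.265)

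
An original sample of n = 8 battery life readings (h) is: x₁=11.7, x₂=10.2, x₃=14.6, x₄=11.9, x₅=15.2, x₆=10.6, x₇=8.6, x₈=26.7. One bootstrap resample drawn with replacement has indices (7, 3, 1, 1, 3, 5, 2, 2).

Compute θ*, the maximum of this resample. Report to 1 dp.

Resample values: 8.6, 14.6, 11.7, 11.7, 14.6, 15.2, 10.2, 10.2.
Maximum = 15.2

θ* = 15.2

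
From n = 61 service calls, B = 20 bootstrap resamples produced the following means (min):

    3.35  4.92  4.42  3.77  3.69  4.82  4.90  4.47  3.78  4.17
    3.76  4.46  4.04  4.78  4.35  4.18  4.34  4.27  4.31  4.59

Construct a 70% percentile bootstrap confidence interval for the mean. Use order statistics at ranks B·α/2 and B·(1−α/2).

(3.76, 4.78)

Sorted replicates: 3.35, 3.69, 3.76, 3.77, 3.78, 4.04, 4.17, 4.18, 4.27, 4.31, 4.34, 4.35, 4.42, 4.46, 4.47, 4.59, 4.78, 4.82, 4.90, 4.92
α = 0.30; lower rank = 20 × 0.150 = 3; upper rank = 20 × 0.850 = 17.
The 3rd smallest replicate is 3.76; the 17th is 4.78.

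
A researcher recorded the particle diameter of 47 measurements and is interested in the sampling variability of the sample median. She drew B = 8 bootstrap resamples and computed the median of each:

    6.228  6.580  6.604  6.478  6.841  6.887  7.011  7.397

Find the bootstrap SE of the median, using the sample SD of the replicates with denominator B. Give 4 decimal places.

SE* = 0.3373

Bootstrap SE is the standard deviation of the 8 replicate medians.
Mean of replicates: (6.228 + 6.580 + 6.604 + 6.478 + 6.841 + 6.887 + 7.011 + 7.397) / 8 = 54.02600 / 8 = 6.75325
Sum of squared deviations: (−0.52525)² + (−0.17325)² + (−0.14925)² + (−0.27525)² + (+0.08775)² + (+0.13375)² + (+0.25775)² + (+0.64375)² = 0.91038
Variance = 0.91038 / 8 = 0.11380
SE* = √0.11380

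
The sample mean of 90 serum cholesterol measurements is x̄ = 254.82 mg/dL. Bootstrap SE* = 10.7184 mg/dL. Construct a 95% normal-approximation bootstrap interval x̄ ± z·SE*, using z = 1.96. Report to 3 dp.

Margin = 1.96 × 10.7184 = 21.0081
Interval: 254.82 ± 21.0081

(233.812, 275.828)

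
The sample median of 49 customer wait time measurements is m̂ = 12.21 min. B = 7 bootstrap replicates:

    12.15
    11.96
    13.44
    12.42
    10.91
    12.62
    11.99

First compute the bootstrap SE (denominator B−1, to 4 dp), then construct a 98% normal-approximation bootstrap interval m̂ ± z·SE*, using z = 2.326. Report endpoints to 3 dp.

Mean of replicates = 12.2129; sum of squared deviations = 3.5295; SE* = √(3.5295/6) = 0.7670
Margin = 2.326 × 0.7670 = 1.7840
Interval: 12.21 ± 1.7840

(10.426, 13.994)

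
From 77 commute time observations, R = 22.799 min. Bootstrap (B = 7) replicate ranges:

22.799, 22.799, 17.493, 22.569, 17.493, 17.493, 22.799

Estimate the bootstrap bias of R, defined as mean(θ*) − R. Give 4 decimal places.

bias = −2.3069

mean(θ*) = (22.799 + 22.799 + 17.493 + 22.569 + 17.493 + 17.493 + 22.799) / 7 = 20.49214
bias = 20.49214 − 22.799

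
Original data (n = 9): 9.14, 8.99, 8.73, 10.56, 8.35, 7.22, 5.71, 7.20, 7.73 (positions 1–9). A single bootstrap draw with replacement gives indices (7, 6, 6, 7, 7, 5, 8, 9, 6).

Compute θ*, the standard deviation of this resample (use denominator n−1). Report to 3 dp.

θ* = 0.964

Resample values: 5.71, 7.22, 7.22, 5.71, 5.71, 8.35, 7.20, 7.73, 7.22.
Mean = 6.8967; sum of squared deviations = 7.4368
s² = 7.4368 / 8 = 0.9296
s = √0.9296 = 0.964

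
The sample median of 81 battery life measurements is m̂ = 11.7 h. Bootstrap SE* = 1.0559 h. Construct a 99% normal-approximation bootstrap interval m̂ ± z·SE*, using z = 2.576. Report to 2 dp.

Margin = 2.576 × 1.0559 = 2.720
Interval: 11.7 ± 2.720

(8.98, 14.42)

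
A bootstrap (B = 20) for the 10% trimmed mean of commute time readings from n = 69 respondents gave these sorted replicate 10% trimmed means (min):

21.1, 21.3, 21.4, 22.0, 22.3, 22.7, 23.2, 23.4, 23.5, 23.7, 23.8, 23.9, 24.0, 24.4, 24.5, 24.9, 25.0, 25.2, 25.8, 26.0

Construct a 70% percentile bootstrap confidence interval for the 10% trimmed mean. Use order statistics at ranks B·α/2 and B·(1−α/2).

α = 0.30; lower rank = 20 × 0.150 = 3; upper rank = 20 × 0.850 = 17.
The 3rd smallest replicate is 21.4; the 17th is 25.0.

(21.4, 25.0)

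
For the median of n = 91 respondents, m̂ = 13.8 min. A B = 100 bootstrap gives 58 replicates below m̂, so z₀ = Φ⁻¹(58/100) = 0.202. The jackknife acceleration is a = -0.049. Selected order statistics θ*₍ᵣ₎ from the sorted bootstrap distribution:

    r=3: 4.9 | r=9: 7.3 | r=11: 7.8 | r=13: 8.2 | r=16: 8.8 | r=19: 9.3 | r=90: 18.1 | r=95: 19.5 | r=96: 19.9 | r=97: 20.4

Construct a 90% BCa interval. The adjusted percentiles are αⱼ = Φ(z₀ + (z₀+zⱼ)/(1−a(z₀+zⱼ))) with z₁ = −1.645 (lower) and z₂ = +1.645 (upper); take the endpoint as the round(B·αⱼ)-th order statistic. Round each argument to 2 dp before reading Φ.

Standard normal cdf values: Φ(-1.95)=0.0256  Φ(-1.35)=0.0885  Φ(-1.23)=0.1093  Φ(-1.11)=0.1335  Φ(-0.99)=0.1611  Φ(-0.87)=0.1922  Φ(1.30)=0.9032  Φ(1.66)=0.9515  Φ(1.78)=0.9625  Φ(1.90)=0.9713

Lower: z₀ + z₁ = 0.202 + (-1.645) = -1.443; 1 − a(z₀+z₁) = 1 − (-0.049)(-1.443) = 0.9293; argument = 0.202 + (-1.443)/0.9293 = -1.3508 → -1.35.
α₁ = Φ(-1.35) = 0.0885; rank = round(100 × 0.0885) = 9; θ*₍9₎ = 7.3.
Upper: z₀ + z₂ = 1.847; 1 − a(z₀+z₂) = 1.0905; argument = 1.8957 → 1.90; α₂ = 0.9713; rank = 97; θ*₍97₎ = 20.4.

(7.3, 20.4)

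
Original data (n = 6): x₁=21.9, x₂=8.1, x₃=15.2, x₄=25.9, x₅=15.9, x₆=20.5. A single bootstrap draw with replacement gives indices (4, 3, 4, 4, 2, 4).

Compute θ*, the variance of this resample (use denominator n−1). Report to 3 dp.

Resample values: 25.9, 15.2, 25.9, 25.9, 8.1, 25.9.
Mean = 21.1500; sum of squared deviations = 295.9550
s² = 295.9550 / 5 = 59.1910

θ* = 59.191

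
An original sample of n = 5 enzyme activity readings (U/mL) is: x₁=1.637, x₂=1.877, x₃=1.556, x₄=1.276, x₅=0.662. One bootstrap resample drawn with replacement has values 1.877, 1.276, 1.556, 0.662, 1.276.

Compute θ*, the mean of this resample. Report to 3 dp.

Mean = (1.877 + 1.276 + 1.556 + 0.662 + 1.276) / 5 = 6.6470 / 5 = 1.329

θ* = 1.329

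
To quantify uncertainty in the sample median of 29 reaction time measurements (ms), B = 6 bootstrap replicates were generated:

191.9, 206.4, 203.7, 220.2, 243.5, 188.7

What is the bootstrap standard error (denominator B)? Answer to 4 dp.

Bootstrap SE is the standard deviation of the 6 replicate medians.
Mean of replicates: (191.9 + 206.4 + 203.7 + 220.2 + 243.5 + 188.7) / 6 = 1254.40000 / 6 = 209.06667
Sum of squared deviations: (−17.16667)² + (−2.66667)² + (−5.36667)² + (+11.13333)² + (+34.43333)² + (−20.36667)² = 2055.01333
Variance = 2055.01333 / 6 = 342.50222
SE* = √342.50222

SE* = 18.5068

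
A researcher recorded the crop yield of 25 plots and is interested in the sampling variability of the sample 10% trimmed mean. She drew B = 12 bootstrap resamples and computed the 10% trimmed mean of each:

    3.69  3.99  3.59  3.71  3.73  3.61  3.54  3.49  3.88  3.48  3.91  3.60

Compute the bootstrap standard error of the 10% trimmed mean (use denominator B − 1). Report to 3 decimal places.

Bootstrap SE is the standard deviation of the 12 replicate 10% trimmed means.
Mean of replicates: (3.69 + 3.99 + 3.59 + 3.71 + 3.73 + 3.61 + 3.54 + 3.49 + 3.88 + 3.48 + 3.91 + 3.60) / 12 = 44.2200 / 12 = 3.6850
Sum of squared deviations: (+0.0050)² + (+0.3050)² + (−0.0950)² + (+0.0250)² + (+0.0450)² + (−0.0750)² + (−0.1450)² + (−0.1950)² + (+0.1950)² + (−0.2050)² + (+0.2250)² + (−0.0850)² = 0.3073
Variance = 0.3073 / 11 = 0.0279
SE* = √0.0279

SE* = 0.167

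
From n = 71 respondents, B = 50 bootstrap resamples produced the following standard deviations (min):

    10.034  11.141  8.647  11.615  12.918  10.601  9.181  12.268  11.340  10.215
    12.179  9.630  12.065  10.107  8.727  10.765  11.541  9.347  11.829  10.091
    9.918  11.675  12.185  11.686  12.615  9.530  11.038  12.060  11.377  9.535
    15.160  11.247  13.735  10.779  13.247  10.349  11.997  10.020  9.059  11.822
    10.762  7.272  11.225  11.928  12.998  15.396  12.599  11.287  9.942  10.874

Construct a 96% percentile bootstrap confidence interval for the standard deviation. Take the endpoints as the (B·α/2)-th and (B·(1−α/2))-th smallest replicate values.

(7.272, 15.160)

Sorted replicates: 7.272, 8.647, 8.727, 9.059, 9.181, 9.347, 9.530, 9.535, 9.630, 9.918, 9.942, 10.020, 10.034, 10.091, 10.107, 10.215, 10.349, 10.601, 10.762, 10.765, 10.779, 10.874, 11.038, 11.141, 11.225, 11.247, 11.287, 11.340, 11.377, 11.541, 11.615, 11.675, 11.686, 11.822, 11.829, 11.928, 11.997, 12.060, 12.065, 12.179, 12.185, 12.268, 12.599, 12.615, 12.918, 12.998, 13.247, 13.735, 15.160, 15.396
α = 0.04; lower rank = 50 × 0.020 = 1; upper rank = 50 × 0.980 = 49.
The 1st smallest replicate is 7.272; the 49th is 15.160.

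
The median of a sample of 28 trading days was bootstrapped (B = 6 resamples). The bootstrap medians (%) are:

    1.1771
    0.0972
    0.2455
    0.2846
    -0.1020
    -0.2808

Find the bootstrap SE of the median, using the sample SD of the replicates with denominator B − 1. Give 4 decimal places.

SE* = 0.5077

Bootstrap SE is the standard deviation of the 6 replicate medians.
Mean of replicates: (1.1771 + 0.0972 + 0.2455 + 0.2846 + (-0.1020) + (-0.2808)) / 6 = 1.42160 / 6 = 0.23693
Sum of squared deviations: (+0.94017)² + (−0.13973)² + (+0.00857)² + (+0.04767)² + (−0.33893)² + (−0.51773)² = 1.28871
Variance = 1.28871 / 5 = 0.25774
SE* = √0.25774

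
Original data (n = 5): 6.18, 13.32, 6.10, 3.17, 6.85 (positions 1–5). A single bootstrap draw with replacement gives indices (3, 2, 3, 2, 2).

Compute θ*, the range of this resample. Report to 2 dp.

Resample values: 6.10, 13.32, 6.10, 13.32, 13.32.
Range = 13.32 − 6.10 = 7.22

θ* = 7.22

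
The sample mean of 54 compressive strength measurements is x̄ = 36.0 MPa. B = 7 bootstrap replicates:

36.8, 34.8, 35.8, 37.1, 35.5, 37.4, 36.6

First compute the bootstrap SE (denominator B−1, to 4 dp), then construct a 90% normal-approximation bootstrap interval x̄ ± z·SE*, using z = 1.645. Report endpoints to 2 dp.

Mean of replicates = 36.2857; sum of squared deviations = 5.3286; SE* = √(5.3286/6) = 0.9424
Margin = 1.645 × 0.9424 = 1.550
Interval: 36.0 ± 1.550

(34.45, 37.55)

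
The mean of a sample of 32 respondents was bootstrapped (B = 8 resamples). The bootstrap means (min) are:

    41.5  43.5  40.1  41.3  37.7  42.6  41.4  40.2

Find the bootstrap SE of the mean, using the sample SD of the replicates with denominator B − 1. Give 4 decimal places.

SE* = 1.7582

Bootstrap SE is the standard deviation of the 8 replicate means.
Mean of replicates: (41.5 + 43.5 + 40.1 + 41.3 + 37.7 + 42.6 + 41.4 + 40.2) / 8 = 328.30000 / 8 = 41.03750
Sum of squared deviations: (+0.46250)² + (+2.46250)² + (−0.93750)² + (+0.26250)² + (−3.33750)² + (+1.56250)² + (+0.36250)² + (−0.83750)² = 21.63875
Variance = 21.63875 / 7 = 3.09125
SE* = √3.09125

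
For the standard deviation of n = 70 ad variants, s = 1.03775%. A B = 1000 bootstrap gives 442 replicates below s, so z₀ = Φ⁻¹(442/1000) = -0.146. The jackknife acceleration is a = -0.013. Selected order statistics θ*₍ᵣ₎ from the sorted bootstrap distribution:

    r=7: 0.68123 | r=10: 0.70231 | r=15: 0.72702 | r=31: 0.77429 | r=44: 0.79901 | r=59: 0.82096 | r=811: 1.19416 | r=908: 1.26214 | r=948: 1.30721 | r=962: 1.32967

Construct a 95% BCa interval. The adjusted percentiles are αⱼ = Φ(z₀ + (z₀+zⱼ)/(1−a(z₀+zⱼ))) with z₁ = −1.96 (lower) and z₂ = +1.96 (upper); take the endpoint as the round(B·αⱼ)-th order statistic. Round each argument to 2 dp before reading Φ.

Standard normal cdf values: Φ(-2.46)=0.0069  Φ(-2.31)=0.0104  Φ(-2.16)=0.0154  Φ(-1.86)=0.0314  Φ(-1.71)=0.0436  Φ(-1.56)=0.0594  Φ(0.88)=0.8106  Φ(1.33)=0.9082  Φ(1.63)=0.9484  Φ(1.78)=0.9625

Lower: z₀ + z₁ = -0.146 + (-1.960) = -2.106; 1 − a(z₀+z₁) = 1 − (-0.013)(-2.106) = 0.9726; argument = -0.146 + (-2.106)/0.9726 = -2.3113 → -2.31.
α₁ = Φ(-2.31) = 0.0104; rank = round(1000 × 0.0104) = 10; θ*₍10₎ = 0.70231.
Upper: z₀ + z₂ = 1.814; 1 − a(z₀+z₂) = 1.0236; argument = 1.6262 → 1.63; α₂ = 0.9484; rank = 948; θ*₍948₎ = 1.30721.

(0.70231, 1.30721)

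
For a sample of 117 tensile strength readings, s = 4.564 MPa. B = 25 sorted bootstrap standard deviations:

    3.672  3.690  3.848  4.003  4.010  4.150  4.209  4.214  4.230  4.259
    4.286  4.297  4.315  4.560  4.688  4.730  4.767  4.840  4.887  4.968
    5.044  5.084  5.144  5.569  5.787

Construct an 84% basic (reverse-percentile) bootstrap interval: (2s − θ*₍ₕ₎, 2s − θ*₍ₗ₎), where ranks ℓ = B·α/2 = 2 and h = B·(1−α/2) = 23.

(3.984, 5.438)

Percentile endpoints at ranks 2 and 23: θ*₍2₎ = 3.690, θ*₍23₎ = 5.144.
Basic interval reflects these around s:
  lower = 2 × 4.564 − 5.144 = 3.984
  upper = 2 × 4.564 − 3.690 = 5.438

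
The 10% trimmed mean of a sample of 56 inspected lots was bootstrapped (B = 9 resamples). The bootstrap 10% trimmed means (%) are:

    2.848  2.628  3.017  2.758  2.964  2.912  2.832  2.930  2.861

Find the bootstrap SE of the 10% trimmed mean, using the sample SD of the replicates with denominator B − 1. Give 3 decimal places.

Bootstrap SE is the standard deviation of the 9 replicate 10% trimmed means.
Mean of replicates: (2.848 + 2.628 + 3.017 + 2.758 + 2.964 + 2.912 + 2.832 + 2.930 + 2.861) / 9 = 25.7500 / 9 = 2.8611
Sum of squared deviations: (−0.0131)² + (−0.2331)² + (+0.1559)² + (−0.1031)² + (+0.1029)² + (+0.0509)² + (−0.0291)² + (+0.0689)² + (−0.0001)² = 0.1082
Variance = 0.1082 / 8 = 0.0135
SE* = √0.0135

SE* = 0.116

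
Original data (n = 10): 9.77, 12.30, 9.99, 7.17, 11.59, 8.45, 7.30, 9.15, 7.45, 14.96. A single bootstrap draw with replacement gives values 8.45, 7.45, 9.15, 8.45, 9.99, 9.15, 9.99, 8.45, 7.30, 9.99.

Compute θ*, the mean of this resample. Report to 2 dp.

θ* = 8.84

Mean = (8.45 + 7.45 + 9.15 + 8.45 + 9.99 + 9.15 + 9.99 + 8.45 + 7.30 + 9.99) / 10 = 88.370 / 10 = 8.84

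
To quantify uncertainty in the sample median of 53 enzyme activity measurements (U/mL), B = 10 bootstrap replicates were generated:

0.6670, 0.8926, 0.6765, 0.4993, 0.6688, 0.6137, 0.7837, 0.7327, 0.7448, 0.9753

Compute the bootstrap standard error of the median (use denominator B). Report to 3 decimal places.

SE* = 0.129

Bootstrap SE is the standard deviation of the 10 replicate medians.
Mean of replicates: (0.6670 + 0.8926 + 0.6765 + 0.4993 + 0.6688 + 0.6137 + 0.7837 + 0.7327 + 0.7448 + 0.9753) / 10 = 7.25440 / 10 = 0.72544
Sum of squared deviations: (−0.05844)² + (+0.16716)² + (−0.04894)² + (−0.22614)² + (−0.05664)² + (−0.11174)² + (+0.05826)² + (+0.00726)² + (+0.01936)² + (+0.24986)² = 0.16684
Variance = 0.16684 / 10 = 0.01668
SE* = √0.01668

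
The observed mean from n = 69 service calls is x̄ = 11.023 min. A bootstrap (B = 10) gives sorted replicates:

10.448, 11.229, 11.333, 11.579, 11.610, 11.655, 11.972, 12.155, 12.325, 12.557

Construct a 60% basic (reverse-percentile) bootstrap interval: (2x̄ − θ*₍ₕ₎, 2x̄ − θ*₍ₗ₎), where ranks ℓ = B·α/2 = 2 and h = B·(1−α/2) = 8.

(9.891, 10.817)

Percentile endpoints at ranks 2 and 8: θ*₍2₎ = 11.229, θ*₍8₎ = 12.155.
Basic interval reflects these around x̄:
  lower = 2 × 11.023 − 12.155 = 9.891
  upper = 2 × 11.023 − 11.229 = 10.817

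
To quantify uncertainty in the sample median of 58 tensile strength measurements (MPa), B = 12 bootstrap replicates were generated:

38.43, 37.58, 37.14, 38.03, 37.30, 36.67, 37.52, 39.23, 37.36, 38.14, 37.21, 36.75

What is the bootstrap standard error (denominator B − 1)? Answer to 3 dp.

SE* = 0.734

Bootstrap SE is the standard deviation of the 12 replicate medians.
Mean of replicates: (38.43 + 37.58 + 37.14 + 38.03 + 37.30 + 36.67 + 37.52 + 39.23 + 37.36 + 38.14 + 37.21 + 36.75) / 12 = 451.3600 / 12 = 37.6133
Sum of squared deviations: (+0.8167)² + (−0.0333)² + (−0.4733)² + (+0.4167)² + (−0.3133)² + (−0.9433)² + (−0.0933)² + (+1.6167)² + (−0.2533)² + (+0.5267)² + (−0.4033)² + (−0.8633)² = 5.9257
Variance = 5.9257 / 11 = 0.5387
SE* = √0.5387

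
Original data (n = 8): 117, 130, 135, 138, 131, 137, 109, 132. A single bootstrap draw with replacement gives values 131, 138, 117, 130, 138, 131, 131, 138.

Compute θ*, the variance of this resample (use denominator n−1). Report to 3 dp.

Mean = 131.7500; sum of squared deviations = 339.5000
s² = 339.5000 / 7 = 48.5000

θ* = 48.500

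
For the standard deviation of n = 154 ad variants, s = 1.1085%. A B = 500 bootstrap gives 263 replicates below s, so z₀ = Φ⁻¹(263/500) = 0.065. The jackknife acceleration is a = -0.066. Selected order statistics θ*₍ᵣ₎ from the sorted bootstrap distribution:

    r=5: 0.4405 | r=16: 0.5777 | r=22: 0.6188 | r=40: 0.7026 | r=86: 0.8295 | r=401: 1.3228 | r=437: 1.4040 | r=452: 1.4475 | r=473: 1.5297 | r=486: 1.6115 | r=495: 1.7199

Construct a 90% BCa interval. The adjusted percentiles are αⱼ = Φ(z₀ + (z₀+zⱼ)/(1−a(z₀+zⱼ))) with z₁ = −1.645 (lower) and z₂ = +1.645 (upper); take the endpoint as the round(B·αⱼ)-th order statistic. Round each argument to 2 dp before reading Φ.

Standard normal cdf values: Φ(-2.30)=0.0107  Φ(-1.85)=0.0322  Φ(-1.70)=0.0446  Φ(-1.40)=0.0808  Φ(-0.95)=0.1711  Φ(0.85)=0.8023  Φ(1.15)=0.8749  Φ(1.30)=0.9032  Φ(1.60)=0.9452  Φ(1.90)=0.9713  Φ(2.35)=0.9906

Lower: z₀ + z₁ = 0.065 + (-1.645) = -1.580; 1 − a(z₀+z₁) = 1 − (-0.066)(-1.580) = 0.8957; argument = 0.065 + (-1.580)/0.8957 = -1.6989 → -1.70.
α₁ = Φ(-1.70) = 0.0446; rank = round(500 × 0.0446) = 22; θ*₍22₎ = 0.6188.
Upper: z₀ + z₂ = 1.710; 1 − a(z₀+z₂) = 1.1129; argument = 1.6016 → 1.60; α₂ = 0.9452; rank = 473; θ*₍473₎ = 1.5297.

(0.6188, 1.5297)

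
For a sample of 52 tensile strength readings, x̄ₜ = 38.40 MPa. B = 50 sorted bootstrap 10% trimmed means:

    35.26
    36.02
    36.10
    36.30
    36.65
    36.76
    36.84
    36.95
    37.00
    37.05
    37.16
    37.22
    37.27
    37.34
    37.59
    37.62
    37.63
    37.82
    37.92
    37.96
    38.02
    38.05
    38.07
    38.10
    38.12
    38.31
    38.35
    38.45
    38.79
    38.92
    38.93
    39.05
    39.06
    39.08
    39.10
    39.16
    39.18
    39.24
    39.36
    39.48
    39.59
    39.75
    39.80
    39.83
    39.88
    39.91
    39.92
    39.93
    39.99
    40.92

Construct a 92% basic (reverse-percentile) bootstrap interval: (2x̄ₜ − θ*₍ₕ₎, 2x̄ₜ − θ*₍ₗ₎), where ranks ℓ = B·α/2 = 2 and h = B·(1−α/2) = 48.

(36.87, 40.78)

Percentile endpoints at ranks 2 and 48: θ*₍2₎ = 36.02, θ*₍48₎ = 39.93.
Basic interval reflects these around x̄ₜ:
  lower = 2 × 38.40 − 39.93 = 36.87
  upper = 2 × 38.40 − 36.02 = 40.78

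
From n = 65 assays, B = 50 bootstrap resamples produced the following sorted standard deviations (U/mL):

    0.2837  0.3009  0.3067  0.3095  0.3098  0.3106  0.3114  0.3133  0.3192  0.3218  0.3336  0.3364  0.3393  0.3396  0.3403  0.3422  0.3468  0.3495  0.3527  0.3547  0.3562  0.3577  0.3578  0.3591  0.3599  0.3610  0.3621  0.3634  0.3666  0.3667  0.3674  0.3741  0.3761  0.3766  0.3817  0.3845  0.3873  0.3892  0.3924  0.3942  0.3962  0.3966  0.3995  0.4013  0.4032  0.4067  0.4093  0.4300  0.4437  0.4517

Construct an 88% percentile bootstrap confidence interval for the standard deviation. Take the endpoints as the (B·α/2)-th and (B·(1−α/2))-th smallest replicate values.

α = 0.12; lower rank = 50 × 0.060 = 3; upper rank = 50 × 0.940 = 47.
The 3rd smallest replicate is 0.3067; the 47th is 0.4093.

(0.3067, 0.4093)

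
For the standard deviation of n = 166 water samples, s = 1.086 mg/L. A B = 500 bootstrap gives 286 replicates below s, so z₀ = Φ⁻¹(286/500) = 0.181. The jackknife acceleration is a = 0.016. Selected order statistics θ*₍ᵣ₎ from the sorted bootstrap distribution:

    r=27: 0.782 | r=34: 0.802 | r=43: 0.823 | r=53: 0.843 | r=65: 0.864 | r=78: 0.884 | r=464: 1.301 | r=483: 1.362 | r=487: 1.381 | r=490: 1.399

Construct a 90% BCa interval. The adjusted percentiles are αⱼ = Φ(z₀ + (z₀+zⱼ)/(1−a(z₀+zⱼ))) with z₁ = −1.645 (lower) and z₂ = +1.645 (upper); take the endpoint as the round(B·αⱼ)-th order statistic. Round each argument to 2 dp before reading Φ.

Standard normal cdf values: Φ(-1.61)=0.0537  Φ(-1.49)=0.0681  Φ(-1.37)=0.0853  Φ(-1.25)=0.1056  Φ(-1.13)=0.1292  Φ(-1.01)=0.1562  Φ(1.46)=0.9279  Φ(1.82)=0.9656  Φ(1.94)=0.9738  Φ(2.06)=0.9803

(0.843, 1.399)

Lower: z₀ + z₁ = 0.181 + (-1.645) = -1.464; 1 − a(z₀+z₁) = 1 − (0.016)(-1.464) = 1.0234; argument = 0.181 + (-1.464)/1.0234 = -1.2495 → -1.25.
α₁ = Φ(-1.25) = 0.1056; rank = round(500 × 0.1056) = 53; θ*₍53₎ = 0.843.
Upper: z₀ + z₂ = 1.826; 1 − a(z₀+z₂) = 0.9708; argument = 2.0620 → 2.06; α₂ = 0.9803; rank = 490; θ*₍490₎ = 1.399.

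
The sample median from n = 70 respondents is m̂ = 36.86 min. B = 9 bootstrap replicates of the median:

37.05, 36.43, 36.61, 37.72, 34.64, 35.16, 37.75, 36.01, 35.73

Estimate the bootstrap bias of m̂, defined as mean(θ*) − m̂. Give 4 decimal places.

mean(θ*) = (37.05 + 36.43 + 36.61 + 37.72 + 34.64 + 35.16 + 37.75 + 36.01 + 35.73) / 9 = 36.34444
bias = 36.34444 − 36.86

bias = −0.5156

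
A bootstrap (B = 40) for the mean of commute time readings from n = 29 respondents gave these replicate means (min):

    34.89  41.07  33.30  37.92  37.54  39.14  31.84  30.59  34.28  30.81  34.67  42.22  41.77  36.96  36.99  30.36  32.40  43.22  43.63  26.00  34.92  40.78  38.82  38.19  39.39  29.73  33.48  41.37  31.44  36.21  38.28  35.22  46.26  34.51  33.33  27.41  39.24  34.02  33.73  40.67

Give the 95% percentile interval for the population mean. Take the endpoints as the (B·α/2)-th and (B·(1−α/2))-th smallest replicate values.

Sorted replicates: 26.00, 27.41, 29.73, 30.36, 30.59, 30.81, 31.44, 31.84, 32.40, 33.30, 33.33, 33.48, 33.73, 34.02, 34.28, 34.51, 34.67, 34.89, 34.92, 35.22, 36.21, 36.96, 36.99, 37.54, 37.92, 38.19, 38.28, 38.82, 39.14, 39.24, 39.39, 40.67, 40.78, 41.07, 41.37, 41.77, 42.22, 43.22, 43.63, 46.26
α = 0.05; lower rank = 40 × 0.025 = 1; upper rank = 40 × 0.975 = 39.
The 1st smallest replicate is 26.00; the 39th is 43.63.

(26.00, 43.63)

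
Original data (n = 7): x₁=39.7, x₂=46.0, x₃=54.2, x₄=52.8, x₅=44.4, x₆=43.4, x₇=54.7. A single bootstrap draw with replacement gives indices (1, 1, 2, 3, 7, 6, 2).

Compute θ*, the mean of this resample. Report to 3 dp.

Resample values: 39.7, 39.7, 46.0, 54.2, 54.7, 43.4, 46.0.
Mean = (39.7 + 39.7 + 46.0 + 54.2 + 54.7 + 43.4 + 46.0) / 7 = 323.70 / 7 = 46.243

θ* = 46.243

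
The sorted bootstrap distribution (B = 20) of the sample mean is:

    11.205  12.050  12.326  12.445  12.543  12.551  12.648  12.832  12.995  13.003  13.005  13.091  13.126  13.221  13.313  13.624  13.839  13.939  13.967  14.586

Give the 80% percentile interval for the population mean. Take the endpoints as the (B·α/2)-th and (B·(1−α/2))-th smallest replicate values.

α = 0.20; lower rank = 20 × 0.100 = 2; upper rank = 20 × 0.900 = 18.
The 2nd smallest replicate is 12.050; the 18th is 13.939.

(12.050, 13.939)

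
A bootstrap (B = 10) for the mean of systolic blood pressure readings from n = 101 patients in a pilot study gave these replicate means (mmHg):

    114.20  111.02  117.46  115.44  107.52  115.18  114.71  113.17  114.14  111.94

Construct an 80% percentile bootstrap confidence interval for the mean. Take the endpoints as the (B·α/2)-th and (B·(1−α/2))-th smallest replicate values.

(107.52, 115.44)

Sorted replicates: 107.52, 111.02, 111.94, 113.17, 114.14, 114.20, 114.71, 115.18, 115.44, 117.46
α = 0.20; lower rank = 10 × 0.100 = 1; upper rank = 10 × 0.900 = 9.
The 1st smallest replicate is 107.52; the 9th is 115.44.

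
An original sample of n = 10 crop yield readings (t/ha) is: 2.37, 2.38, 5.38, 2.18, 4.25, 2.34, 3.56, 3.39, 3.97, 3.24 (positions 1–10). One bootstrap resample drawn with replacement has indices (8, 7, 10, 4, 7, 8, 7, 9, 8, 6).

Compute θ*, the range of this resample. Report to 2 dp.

Resample values: 3.39, 3.56, 3.24, 2.18, 3.56, 3.39, 3.56, 3.97, 3.39, 2.34.
Range = 3.97 − 2.18 = 1.79

θ* = 1.79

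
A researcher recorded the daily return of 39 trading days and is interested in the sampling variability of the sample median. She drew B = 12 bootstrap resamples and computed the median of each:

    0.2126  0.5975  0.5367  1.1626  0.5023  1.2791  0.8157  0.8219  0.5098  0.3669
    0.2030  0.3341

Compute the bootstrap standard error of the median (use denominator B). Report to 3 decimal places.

Bootstrap SE is the standard deviation of the 12 replicate medians.
Mean of replicates: (0.2126 + 0.5975 + 0.5367 + 1.1626 + 0.5023 + 1.2791 + 0.8157 + 0.8219 + 0.5098 + 0.3669 + 0.2030 + 0.3341) / 12 = 7.34220 / 12 = 0.61185
Sum of squared deviations: (−0.39925)² + (−0.01435)² + (−0.07515)² + (+0.55075)² + (−0.10955)² + (+0.66725)² + (+0.20385)² + (+0.21005)² + (−0.10205)² + (−0.24495)² + (−0.40885)² + (−0.27775)² = 1.32620
Variance = 1.32620 / 12 = 0.11052
SE* = √0.11052

SE* = 0.332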